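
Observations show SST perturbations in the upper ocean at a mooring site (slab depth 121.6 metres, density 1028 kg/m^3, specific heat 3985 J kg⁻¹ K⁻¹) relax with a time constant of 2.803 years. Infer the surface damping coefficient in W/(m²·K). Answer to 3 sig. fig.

Areal heat capacity C = ρ c_p D = 1028 × 3985 × 121.6 = 4.98×10^8 J/(m^2 K).
τ = 2.803 years = 8.85×10^7 s.
λ = C / τ = 4.98×10^8 / 8.85×10^7 = 5.63 W/(m²·K).

5.63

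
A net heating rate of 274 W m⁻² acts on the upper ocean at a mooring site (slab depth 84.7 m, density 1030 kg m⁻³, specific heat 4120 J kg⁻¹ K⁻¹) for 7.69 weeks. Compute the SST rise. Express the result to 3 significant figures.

3.55 K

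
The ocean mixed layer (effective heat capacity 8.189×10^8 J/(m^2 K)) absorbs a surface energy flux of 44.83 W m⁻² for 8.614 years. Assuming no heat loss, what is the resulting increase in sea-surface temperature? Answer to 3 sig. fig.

14.9 K

Areal heat capacity C = 8.189×10^8 J/(m^2 K) (given).
Net heat input Q = F Δt = 44.83 × (8.614 years × 3.156×10^7 s/year) = 1.22×10^10 J/m².
ΔT = Q / C = 1.22×10^10 / 8.19×10^8 = 14.9 K.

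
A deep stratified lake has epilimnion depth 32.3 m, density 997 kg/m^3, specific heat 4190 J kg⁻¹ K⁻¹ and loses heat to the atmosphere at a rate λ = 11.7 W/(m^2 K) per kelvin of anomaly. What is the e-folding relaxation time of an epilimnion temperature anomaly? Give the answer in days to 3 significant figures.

133 days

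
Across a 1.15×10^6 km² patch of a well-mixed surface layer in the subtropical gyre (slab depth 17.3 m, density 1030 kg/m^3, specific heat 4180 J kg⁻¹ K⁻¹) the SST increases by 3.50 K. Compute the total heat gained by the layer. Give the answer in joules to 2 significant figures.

3.0×10^20 J

Areal heat capacity C = ρ c_p D = 1030 × 4180 × 17.3 = 7.45×10^7 J/(m²·K).
Heat per unit area: q = C ΔT = 7.45×10^7 × 3.50 = 2.61×10^8 J/m².
Total heat: Q = q × A = 2.61×10^8 × (1.15×10^6 × 10⁶ m²) = 3.00×10^20 J.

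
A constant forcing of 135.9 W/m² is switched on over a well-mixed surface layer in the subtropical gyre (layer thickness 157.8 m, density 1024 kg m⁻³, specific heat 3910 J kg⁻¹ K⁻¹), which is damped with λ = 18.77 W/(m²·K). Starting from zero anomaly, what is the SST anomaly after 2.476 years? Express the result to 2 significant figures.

6.5 K

Areal heat capacity C = ρ c_p D = 1024 × 3910 × 157.8 = 6.32×10^8 J m⁻² K⁻¹.
τ = C / λ = 6.32×10^8 / 18.77 = 3.37×10^7 s.
Equilibrium anomaly ΔT_eq = F / λ = 135.9 / 18.77 = 7.24 K.
t = 2.476 years = 7.81×10^7 s, so t/τ = 2.32.
ΔT(t) = ΔT_eq (1 − e^(−t/τ)) = 7.24 × (1 − e^−2.32) = 6.53 K.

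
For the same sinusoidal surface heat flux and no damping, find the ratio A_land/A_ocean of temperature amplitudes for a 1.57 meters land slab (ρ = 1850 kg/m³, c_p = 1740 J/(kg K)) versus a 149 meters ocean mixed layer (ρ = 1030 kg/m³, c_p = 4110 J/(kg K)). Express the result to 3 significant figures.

125

C_ocean = 1030 × 4110 × 149 = 6.31×10^8 J/(m²·K).
C_land = 1850 × 1740 × 1.57 = 5.05×10^6 J/(m²·K).
Undamped amplitude ∝ 1/C, so A_land/A_ocean = C_ocean/C_land = 125.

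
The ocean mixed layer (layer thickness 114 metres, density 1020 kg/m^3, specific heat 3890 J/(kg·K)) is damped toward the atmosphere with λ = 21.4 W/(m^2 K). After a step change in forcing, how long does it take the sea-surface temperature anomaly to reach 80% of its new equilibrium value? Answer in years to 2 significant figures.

1.1 years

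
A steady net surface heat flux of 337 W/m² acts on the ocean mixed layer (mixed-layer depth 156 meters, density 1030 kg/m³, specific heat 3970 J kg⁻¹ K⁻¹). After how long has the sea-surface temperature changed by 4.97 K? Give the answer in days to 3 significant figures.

109 days

Areal heat capacity C = ρ c_p D = 1030 × 3970 × 156 = 6.38×10^8 J m⁻² K⁻¹.
Time required: Δt = C ΔT / F = 6.38×10^8 × 4.97 / 337 = 9.41×10^6 s.
In days: 9.41×10^6 s / (86400 s/day) = 109 days.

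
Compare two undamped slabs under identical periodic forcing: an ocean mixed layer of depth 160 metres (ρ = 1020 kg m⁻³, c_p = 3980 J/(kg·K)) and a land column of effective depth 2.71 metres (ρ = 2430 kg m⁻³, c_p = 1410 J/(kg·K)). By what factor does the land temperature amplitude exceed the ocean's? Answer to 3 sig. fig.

C_ocean = 1020 × 3980 × 160 = 6.50×10^8 J/(m²·K).
C_land = 2430 × 1410 × 2.71 = 9.29×10^6 J/(m²·K).
Undamped amplitude ∝ 1/C, so A_land/A_ocean = C_ocean/C_land = 70.0.

70.0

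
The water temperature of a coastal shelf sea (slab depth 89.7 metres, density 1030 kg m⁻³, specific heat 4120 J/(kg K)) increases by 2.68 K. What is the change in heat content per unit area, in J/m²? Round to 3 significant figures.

Areal heat capacity C = ρ c_p D = 1030 × 4120 × 89.7 = 3.81×10^8 J m⁻² K⁻¹.
ΔQ = C ΔT = 3.81×10^8 × 2.68 = 1.02×10^9 J/m².

1.02×10^9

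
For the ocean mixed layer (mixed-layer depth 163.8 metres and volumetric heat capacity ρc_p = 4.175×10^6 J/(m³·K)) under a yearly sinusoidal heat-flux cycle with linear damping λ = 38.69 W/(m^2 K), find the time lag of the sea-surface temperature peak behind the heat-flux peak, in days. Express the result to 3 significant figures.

Areal heat capacity C = ρc_p × D = 4.175×10^6 × 163.8 = 6.84×10^8 J/(m²·K).
ω = 2π / 3.15×10^7 s = 1.99×10^-7 s⁻¹.
Phase lag φ = arctan(Cω/λ) = arctan(136/38.69) = 1.29 rad.
Time lag = φ / ω = 1.29 / 1.99×10^-7 = 6.50×10^6 s = 75.2 days.

75.2 days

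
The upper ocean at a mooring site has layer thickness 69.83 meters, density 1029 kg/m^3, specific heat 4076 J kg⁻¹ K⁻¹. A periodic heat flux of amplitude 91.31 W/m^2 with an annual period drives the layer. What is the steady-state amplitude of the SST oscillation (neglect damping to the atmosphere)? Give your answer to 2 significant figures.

Areal heat capacity C = ρ c_p D = 1029 × 4076 × 69.83 = 2.93×10^8 J m⁻² K⁻¹.
Angular frequency ω = 2π / T = 2π / 3.15×10^7 s = 1.99×10^-7 s⁻¹.
Cω = 2.93×10^8 × 1.99×10^-7 = 58.4 W/(m²·K).
Amplitude A = F₀ / (Cω) = 91.31 / 58.4 = 1.56 K.

1.6 K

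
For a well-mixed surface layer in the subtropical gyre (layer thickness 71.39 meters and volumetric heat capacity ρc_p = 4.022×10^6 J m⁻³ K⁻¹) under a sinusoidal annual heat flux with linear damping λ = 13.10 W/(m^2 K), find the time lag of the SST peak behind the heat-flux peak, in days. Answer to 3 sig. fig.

78.2 days

Areal heat capacity C = ρc_p × D = 4.022×10^6 × 71.39 = 2.87×10^8 J/(m^2 K).
ω = 2π / 3.15×10^7 s = 1.99×10^-7 s⁻¹.
Phase lag φ = arctan(Cω/λ) = arctan(57.2/13.10) = 1.35 rad.
Time lag = φ / ω = 1.35 / 1.99×10^-7 = 6.75×10^6 s = 78.2 days.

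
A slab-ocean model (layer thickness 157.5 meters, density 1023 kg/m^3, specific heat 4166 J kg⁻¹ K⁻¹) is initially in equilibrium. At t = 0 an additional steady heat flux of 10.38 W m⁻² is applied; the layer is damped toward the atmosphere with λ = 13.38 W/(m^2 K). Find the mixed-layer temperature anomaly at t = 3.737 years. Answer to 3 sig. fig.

0.702 K

Areal heat capacity C = ρ c_p D = 1023 × 4166 × 157.5 = 6.71×10^8 J/(m²·K).
τ = C / λ = 6.71×10^8 / 13.38 = 5.02×10^7 s.
Equilibrium anomaly ΔT_eq = F / λ = 10.38 / 13.38 = 0.776 K.
t = 3.737 years = 1.18×10^8 s, so t/τ = 2.35.
ΔT(t) = ΔT_eq (1 − e^(−t/τ)) = 0.776 × (1 − e^−2.35) = 0.702 K.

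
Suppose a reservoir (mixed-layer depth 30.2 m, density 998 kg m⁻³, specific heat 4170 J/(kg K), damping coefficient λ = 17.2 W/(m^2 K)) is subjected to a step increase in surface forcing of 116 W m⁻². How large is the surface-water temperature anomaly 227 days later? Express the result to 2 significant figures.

Areal heat capacity C = ρ c_p D = 998 × 4170 × 30.2 = 1.26×10^8 J m⁻² K⁻¹.
τ = C / λ = 1.26×10^8 / 17.2 = 7.31×10^6 s.
Equilibrium anomaly ΔT_eq = F / λ = 116 / 17.2 = 6.74 K.
t = 227 days = 1.96×10^7 s, so t/τ = 2.68.
ΔT(t) = ΔT_eq (1 − e^(−t/τ)) = 6.74 × (1 − e^−2.68) = 6.28 K.

6.3 K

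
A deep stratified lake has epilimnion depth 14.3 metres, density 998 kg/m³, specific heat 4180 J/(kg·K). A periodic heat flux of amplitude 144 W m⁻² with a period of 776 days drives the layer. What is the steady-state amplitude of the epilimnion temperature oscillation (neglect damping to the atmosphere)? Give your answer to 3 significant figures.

25.8 K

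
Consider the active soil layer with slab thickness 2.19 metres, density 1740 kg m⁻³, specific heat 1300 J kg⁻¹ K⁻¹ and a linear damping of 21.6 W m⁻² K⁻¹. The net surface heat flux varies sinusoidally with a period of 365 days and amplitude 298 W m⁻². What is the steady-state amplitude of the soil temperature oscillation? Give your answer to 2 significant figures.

14 K

Areal heat capacity C = ρ c_p D = 1740 × 1300 × 2.19 = 4.95×10^6 J/(m^2 K).
Angular frequency ω = 2π / T = 2π / 3.15×10^7 s = 1.99×10^-7 s⁻¹.
√((Cω)² + λ²) = √((0.987)² + 21.6²) = 21.6 W/(m²·K).
Amplitude A = F₀ / √((Cω)²+λ²) = 298 / 21.6 = 13.8 K.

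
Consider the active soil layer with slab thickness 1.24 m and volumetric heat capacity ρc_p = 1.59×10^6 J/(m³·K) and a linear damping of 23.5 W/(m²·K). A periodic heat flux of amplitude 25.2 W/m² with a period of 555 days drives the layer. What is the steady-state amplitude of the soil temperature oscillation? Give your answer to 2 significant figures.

1.1 K

Areal heat capacity C = ρc_p × D = 1.59×10^6 × 1.24 = 1.97×10^6 J/(m^2 K).
Angular frequency ω = 2π / T = 2π / 4.80×10^7 s = 1.31×10^-7 s⁻¹.
√((Cω)² + λ²) = √((0.258)² + 23.5²) = 23.5 W/(m²·K).
Amplitude A = F₀ / √((Cω)²+λ²) = 25.2 / 23.5 = 1.07 K.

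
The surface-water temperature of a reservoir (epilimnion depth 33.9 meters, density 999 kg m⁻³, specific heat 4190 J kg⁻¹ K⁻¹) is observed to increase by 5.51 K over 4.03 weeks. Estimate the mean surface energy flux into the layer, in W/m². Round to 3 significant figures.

321

Areal heat capacity C = ρ c_p D = 999 × 4190 × 33.9 = 1.42×10^8 J/(m²·K).
Required heat per unit area: Q = C ΔT = 1.42×10^8 × 5.51 = 7.82×10^8 J/m².
Flux F = Q / Δt = 7.82×10^8 / 2.44×10^6 s = 321 W/m².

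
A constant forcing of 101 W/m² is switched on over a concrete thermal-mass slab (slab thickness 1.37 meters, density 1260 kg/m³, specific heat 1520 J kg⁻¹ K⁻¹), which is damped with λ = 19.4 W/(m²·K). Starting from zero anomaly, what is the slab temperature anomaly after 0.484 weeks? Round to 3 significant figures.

4.61 K

Areal heat capacity C = ρ c_p D = 1260 × 1520 × 1.37 = 2.62×10^6 J/(m^2 K).
τ = C / λ = 2.62×10^6 / 19.4 = 1.35×10^5 s.
Equilibrium anomaly ΔT_eq = F / λ = 101 / 19.4 = 5.21 K.
t = 0.484 weeks = 2.93×10^5 s, so t/τ = 2.16.
ΔT(t) = ΔT_eq (1 − e^(−t/τ)) = 5.21 × (1 − e^−2.16) = 4.61 K.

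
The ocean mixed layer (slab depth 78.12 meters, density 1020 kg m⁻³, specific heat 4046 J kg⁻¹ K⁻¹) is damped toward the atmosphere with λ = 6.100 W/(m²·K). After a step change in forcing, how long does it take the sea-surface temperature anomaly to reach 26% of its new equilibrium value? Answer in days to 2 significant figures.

Areal heat capacity C = ρ c_p D = 1020 × 4046 × 78.12 = 3.22×10^8 J/(m^2 K).
τ = C / λ = 3.22×10^8 / 6.100 = 5.29×10^7 s.
Fraction reached: 1 − e^(−t/τ) = 0.26 ⇒ t = −τ ln(1 − 0.26) = τ × 0.301.
t = 1.59×10^7 s = 184 days.

180 days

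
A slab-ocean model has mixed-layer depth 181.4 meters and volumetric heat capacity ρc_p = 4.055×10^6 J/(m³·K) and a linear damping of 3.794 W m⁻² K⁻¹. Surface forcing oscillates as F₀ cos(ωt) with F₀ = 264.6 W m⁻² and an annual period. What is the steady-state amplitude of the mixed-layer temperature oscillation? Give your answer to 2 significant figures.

1.8 K

Areal heat capacity C = ρc_p × D = 4.055×10^6 × 181.4 = 7.36×10^8 J m⁻² K⁻¹.
Angular frequency ω = 2π / T = 2π / 3.15×10^7 s = 1.99×10^-7 s⁻¹.
√((Cω)² + λ²) = √((147)² + 3.794²) = 147 W/(m²·K).
Amplitude A = F₀ / √((Cω)²+λ²) = 264.6 / 147 = 1.80 K.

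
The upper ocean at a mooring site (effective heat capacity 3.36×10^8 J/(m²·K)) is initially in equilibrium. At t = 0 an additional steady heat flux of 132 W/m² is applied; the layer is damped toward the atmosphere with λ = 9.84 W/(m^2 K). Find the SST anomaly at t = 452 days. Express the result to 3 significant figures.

Areal heat capacity C = 3.36×10^8 J/(m²·K) (given).
τ = C / λ = 3.36×10^8 / 9.84 = 3.41×10^7 s.
Equilibrium anomaly ΔT_eq = F / λ = 132 / 9.84 = 13.4 K.
t = 452 days = 3.91×10^7 s, so t/τ = 1.14.
ΔT(t) = ΔT_eq (1 − e^(−t/τ)) = 13.4 × (1 − e^−1.14) = 9.14 K.

9.14 K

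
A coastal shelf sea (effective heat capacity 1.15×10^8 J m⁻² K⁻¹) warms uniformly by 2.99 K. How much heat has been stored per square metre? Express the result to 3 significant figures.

3.44×10^8

Areal heat capacity C = 1.15×10^8 J m⁻² K⁻¹ (given).
ΔQ = C ΔT = 1.15×10^8 × 2.99 = 3.44×10^8 J/m².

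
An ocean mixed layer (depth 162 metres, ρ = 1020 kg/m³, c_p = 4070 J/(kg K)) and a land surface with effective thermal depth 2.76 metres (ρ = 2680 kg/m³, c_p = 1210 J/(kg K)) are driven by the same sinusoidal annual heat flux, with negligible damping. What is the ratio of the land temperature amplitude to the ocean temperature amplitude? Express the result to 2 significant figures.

75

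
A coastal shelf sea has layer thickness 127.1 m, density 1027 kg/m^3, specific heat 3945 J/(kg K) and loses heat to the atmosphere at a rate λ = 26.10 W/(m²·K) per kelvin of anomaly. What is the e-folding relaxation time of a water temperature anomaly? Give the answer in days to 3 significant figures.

Areal heat capacity C = ρ c_p D = 1027 × 3945 × 127.1 = 5.15×10^8 J m⁻² K⁻¹.
Relaxation time τ = C / λ = 5.15×10^8 / 26.10 = 1.97×10^7 s.
In days: 1.97×10^7 s / (86400 s/day) = 228 days.

228 days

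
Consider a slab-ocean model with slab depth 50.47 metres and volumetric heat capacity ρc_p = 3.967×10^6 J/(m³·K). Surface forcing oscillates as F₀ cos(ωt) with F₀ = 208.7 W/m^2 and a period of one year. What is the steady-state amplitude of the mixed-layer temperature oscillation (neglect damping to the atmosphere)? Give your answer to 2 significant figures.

Areal heat capacity C = ρc_p × D = 3.967×10^6 × 50.47 = 2.00×10^8 J m⁻² K⁻¹.
Angular frequency ω = 2π / T = 2π / 3.15×10^7 s = 1.99×10^-7 s⁻¹.
Cω = 2.00×10^8 × 1.99×10^-7 = 39.9 W/(m²·K).
Amplitude A = F₀ / (Cω) = 208.7 / 39.9 = 5.23 K.

5.2 K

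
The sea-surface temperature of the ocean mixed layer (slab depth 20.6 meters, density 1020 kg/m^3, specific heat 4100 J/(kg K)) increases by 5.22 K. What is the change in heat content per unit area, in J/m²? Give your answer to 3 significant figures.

Areal heat capacity C = ρ c_p D = 1020 × 4100 × 20.6 = 8.61×10^7 J m⁻² K⁻¹.
ΔQ = C ΔT = 8.61×10^7 × 5.22 = 4.50×10^8 J/m².

4.50×10^8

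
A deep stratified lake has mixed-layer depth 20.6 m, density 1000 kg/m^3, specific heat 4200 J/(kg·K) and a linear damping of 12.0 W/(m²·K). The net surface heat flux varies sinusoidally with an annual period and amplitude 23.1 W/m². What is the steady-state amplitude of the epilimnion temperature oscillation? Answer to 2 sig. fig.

1.1 K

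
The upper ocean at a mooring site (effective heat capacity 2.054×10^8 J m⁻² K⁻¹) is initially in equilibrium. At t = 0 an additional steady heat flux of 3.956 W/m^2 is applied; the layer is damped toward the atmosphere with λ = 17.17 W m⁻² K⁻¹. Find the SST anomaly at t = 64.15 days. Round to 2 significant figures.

0.085 K

Areal heat capacity C = 2.054×10^8 J m⁻² K⁻¹ (given).
τ = C / λ = 2.05×10^8 / 17.17 = 1.20×10^7 s.
Equilibrium anomaly ΔT_eq = F / λ = 3.956 / 17.17 = 0.230 K.
t = 64.15 days = 5.54×10^6 s, so t/τ = 0.463.
ΔT(t) = ΔT_eq (1 − e^(−t/τ)) = 0.230 × (1 − e^−0.463) = 0.0854 K.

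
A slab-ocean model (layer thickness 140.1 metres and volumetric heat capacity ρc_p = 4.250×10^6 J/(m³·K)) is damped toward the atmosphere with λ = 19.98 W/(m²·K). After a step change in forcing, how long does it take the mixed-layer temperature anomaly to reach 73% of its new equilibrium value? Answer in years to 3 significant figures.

1.24 years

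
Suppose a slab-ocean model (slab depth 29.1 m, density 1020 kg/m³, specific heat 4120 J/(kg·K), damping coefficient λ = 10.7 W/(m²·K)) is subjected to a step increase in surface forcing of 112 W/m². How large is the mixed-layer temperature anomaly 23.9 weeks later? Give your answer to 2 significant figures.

Areal heat capacity C = ρ c_p D = 1020 × 4120 × 29.1 = 1.22×10^8 J/(m^2 K).
τ = C / λ = 1.22×10^8 / 10.7 = 1.14×10^7 s.
Equilibrium anomaly ΔT_eq = F / λ = 112 / 10.7 = 10.5 K.
t = 23.9 weeks = 1.45×10^7 s, so t/τ = 1.26.
ΔT(t) = ΔT_eq (1 − e^(−t/τ)) = 10.5 × (1 − e^−1.26) = 7.51 K.

7.5 K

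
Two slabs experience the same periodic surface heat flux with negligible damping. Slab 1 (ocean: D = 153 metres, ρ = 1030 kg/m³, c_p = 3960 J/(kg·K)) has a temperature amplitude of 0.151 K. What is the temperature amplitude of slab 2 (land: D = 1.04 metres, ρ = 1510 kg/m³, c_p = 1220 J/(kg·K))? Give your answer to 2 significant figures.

C_ocean = 6.24×10^8 J/(m²·K); C_land = 1.92×10^6 J/(m²·K).
A ∝ 1/C ⇒ A_land = A_ocean × C_ocean/C_land = 0.151 × 326 = 49.2 K.

49 K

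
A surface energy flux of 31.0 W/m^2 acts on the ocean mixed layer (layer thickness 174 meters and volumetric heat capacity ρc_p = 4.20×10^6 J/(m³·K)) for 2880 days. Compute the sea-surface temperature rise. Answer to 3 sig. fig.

10.6 K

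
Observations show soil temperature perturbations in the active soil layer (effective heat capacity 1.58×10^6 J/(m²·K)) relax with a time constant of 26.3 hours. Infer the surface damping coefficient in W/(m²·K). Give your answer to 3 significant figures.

16.7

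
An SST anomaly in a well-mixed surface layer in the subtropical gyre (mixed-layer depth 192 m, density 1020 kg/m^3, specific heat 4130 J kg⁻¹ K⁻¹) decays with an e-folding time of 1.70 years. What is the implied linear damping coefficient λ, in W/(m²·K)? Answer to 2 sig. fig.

Areal heat capacity C = ρ c_p D = 1020 × 4130 × 192 = 8.09×10^8 J m⁻² K⁻¹.
τ = 1.70 years = 5.36×10^7 s.
λ = C / τ = 8.09×10^8 / 5.36×10^7 = 15.1 W/(m²·K).

15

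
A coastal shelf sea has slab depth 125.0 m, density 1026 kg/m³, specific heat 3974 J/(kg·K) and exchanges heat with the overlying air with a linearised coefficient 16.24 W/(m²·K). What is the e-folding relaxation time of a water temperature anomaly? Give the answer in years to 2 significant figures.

Areal heat capacity C = ρ c_p D = 1026 × 3974 × 125.0 = 5.10×10^8 J/(m^2 K).
Relaxation time τ = C / λ = 5.10×10^8 / 16.24 = 3.14×10^7 s.
In years: 3.14×10^7 s / (3.156×10^7 s/year) = 0.994 years.

0.99 years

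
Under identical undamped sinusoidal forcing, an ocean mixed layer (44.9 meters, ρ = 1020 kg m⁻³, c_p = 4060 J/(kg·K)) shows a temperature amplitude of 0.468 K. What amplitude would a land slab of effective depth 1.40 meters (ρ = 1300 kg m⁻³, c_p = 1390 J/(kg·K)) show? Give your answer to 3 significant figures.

34.4 K

C_ocean = 1.86×10^8 J/(m²·K); C_land = 2.53×10^6 J/(m²·K).
A ∝ 1/C ⇒ A_land = A_ocean × C_ocean/C_land = 0.468 × 73.5 = 34.4 K.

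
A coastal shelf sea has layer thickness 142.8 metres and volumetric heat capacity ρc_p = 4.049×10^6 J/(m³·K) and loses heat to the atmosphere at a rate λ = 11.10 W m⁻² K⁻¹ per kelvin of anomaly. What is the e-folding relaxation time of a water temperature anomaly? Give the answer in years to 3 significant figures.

1.65 years

Areal heat capacity C = ρc_p × D = 4.049×10^6 × 142.8 = 5.78×10^8 J/(m^2 K).
Relaxation time τ = C / λ = 5.78×10^8 / 11.10 = 5.21×10^7 s.
In years: 5.21×10^7 s / (3.156×10^7 s/year) = 1.65 years.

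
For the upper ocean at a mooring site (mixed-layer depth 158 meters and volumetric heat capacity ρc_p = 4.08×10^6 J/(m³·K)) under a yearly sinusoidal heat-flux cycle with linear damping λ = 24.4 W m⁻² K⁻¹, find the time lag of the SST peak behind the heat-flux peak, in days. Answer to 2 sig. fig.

80 days

Areal heat capacity C = ρc_p × D = 4.08×10^6 × 158 = 6.45×10^8 J/(m^2 K).
ω = 2π / 3.15×10^7 s = 1.99×10^-7 s⁻¹.
Phase lag φ = arctan(Cω/λ) = arctan(128/24.4) = 1.38 rad.
Time lag = φ / ω = 1.38 / 1.99×10^-7 = 6.94×10^6 s = 80.3 days.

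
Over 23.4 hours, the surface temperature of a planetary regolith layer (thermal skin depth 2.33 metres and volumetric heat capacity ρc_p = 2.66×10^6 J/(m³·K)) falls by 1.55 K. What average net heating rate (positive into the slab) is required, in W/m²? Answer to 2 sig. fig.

-110

Areal heat capacity C = ρc_p × D = 2.66×10^6 × 2.33 = 6.20×10^6 J/(m²·K).
Required heat per unit area: Q = C ΔT = 6.20×10^6 × -1.55 = -9.61×10^6 J/m².
Flux F = Q / Δt = -9.61×10^6 / 84200 s = -114 W/m².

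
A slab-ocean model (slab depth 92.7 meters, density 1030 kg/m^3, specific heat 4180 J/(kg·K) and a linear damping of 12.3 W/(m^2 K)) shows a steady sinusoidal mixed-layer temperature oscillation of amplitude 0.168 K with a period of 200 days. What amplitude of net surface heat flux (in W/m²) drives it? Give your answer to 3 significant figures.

24.5

Areal heat capacity C = ρ c_p D = 1030 × 4180 × 92.7 = 3.99×10^8 J/(m^2 K).
ω = 2π / 1.73×10^7 s = 3.64×10^-7 s⁻¹.
√((Cω)² + λ²) = √((145)² + 12.3²) = 146 W/(m²·K).
F₀ = A × √((Cω)²+λ²) = 0.168 × 146 = 24.5 W/m².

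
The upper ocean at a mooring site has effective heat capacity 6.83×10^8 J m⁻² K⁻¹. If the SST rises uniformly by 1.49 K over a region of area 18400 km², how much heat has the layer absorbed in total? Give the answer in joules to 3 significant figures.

1.87×10^19 J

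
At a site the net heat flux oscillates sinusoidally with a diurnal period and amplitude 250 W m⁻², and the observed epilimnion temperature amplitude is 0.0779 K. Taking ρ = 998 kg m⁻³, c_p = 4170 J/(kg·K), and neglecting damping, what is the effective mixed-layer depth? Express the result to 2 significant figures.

11 m

ω = 2π / 86400 s = 7.27×10^-5 s⁻¹.
Required C = F₀ / (A ω) = 250 / (0.0779 × 7.27×10^-5) = 4.41×10^7 J/(m²·K).
D = C / (ρ c_p) = 4.41×10^7 / (998 × 4170) = 10.6 m.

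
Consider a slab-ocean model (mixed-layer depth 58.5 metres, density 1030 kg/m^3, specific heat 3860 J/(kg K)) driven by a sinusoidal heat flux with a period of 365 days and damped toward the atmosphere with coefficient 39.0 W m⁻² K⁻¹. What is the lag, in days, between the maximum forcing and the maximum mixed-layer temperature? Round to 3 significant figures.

Areal heat capacity C = ρ c_p D = 1030 × 3860 × 58.5 = 2.33×10^8 J/(m²·K).
ω = 2π / 3.15×10^7 s = 1.99×10^-7 s⁻¹.
Phase lag φ = arctan(Cω/λ) = arctan(46.3/39.0) = 0.871 rad.
Time lag = φ / ω = 0.871 / 1.99×10^-7 = 4.37×10^6 s = 50.6 days.

50.6 days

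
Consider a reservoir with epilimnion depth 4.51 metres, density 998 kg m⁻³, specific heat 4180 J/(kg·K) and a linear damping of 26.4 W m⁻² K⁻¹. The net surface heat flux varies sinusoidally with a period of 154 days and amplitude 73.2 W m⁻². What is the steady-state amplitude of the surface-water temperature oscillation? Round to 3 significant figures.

Areal heat capacity C = ρ c_p D = 998 × 4180 × 4.51 = 1.88×10^7 J/(m²·K).
Angular frequency ω = 2π / T = 2π / 1.33×10^7 s = 4.72×10^-7 s⁻¹.
√((Cω)² + λ²) = √((8.88)² + 26.4²) = 27.9 W/(m²·K).
Amplitude A = F₀ / √((Cω)²+λ²) = 73.2 / 27.9 = 2.63 K.

2.63 K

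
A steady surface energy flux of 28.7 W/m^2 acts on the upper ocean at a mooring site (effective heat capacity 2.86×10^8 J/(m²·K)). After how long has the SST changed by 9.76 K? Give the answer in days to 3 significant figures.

1130 days

Areal heat capacity C = 2.86×10^8 J/(m²·K) (given).
Time required: Δt = C ΔT / F = 2.86×10^8 × 9.76 / 28.7 = 9.73×10^7 s.
In days: 9.73×10^7 s / (86400 s/day) = 1130 days.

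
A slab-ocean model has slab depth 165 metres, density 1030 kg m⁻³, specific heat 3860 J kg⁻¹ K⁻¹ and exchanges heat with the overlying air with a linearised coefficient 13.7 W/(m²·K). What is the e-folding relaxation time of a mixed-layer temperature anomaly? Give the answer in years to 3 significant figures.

Areal heat capacity C = ρ c_p D = 1030 × 3860 × 165 = 6.56×10^8 J/(m²·K).
Relaxation time τ = C / λ = 6.56×10^8 / 13.7 = 4.79×10^7 s.
In years: 4.79×10^7 s / (3.156×10^7 s/year) = 1.52 years.

1.52 years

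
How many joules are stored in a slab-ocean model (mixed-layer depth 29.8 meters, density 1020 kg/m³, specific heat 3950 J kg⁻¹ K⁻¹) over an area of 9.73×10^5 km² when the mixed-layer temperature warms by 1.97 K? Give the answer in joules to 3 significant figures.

Areal heat capacity C = ρ c_p D = 1020 × 3950 × 29.8 = 1.20×10^8 J m⁻² K⁻¹.
Heat per unit area: q = C ΔT = 1.20×10^8 × 1.97 = 2.37×10^8 J/m².
Total heat: Q = q × A = 2.37×10^8 × (9.73×10^5 × 10⁶ m²) = 2.30×10^20 J.

2.30×10^20 J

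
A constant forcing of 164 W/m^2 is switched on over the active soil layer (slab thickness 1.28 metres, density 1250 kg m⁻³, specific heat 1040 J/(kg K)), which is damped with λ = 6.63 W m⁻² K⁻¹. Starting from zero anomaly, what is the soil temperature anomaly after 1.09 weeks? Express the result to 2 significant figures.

23 K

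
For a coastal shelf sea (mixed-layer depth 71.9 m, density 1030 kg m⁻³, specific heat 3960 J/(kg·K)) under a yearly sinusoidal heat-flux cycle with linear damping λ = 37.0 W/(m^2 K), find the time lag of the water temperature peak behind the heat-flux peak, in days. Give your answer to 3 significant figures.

58.5 days

Areal heat capacity C = ρ c_p D = 1030 × 3960 × 71.9 = 2.93×10^8 J m⁻² K⁻¹.
ω = 2π / 3.15×10^7 s = 1.99×10^-7 s⁻¹.
Phase lag φ = arctan(Cω/λ) = arctan(58.4/37.0) = 1.01 rad.
Time lag = φ / ω = 1.01 / 1.99×10^-7 = 5.05×10^6 s = 58.5 days.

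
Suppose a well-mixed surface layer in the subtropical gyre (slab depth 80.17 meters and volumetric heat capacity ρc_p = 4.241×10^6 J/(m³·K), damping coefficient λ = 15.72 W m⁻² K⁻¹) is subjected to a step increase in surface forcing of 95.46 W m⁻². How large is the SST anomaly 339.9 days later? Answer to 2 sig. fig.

4.5 K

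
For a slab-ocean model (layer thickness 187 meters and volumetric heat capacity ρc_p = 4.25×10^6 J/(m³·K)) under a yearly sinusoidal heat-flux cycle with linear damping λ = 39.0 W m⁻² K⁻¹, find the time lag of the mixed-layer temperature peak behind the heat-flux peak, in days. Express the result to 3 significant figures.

Areal heat capacity C = ρc_p × D = 4.25×10^6 × 187 = 7.95×10^8 J/(m²·K).
ω = 2π / 3.15×10^7 s = 1.99×10^-7 s⁻¹.
Phase lag φ = arctan(Cω/λ) = arctan(158/39.0) = 1.33 rad.
Time lag = φ / ω = 1.33 / 1.99×10^-7 = 6.67×10^6 s = 77.2 days.

77.2 days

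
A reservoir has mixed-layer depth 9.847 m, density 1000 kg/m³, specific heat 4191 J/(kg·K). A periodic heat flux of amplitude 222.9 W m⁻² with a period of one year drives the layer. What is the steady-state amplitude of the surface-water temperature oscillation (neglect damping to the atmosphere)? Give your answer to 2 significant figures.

27 K

Areal heat capacity C = ρ c_p D = 1000 × 4191 × 9.847 = 4.13×10^7 J/(m^2 K).
Angular frequency ω = 2π / T = 2π / 3.15×10^7 s = 1.99×10^-7 s⁻¹.
Cω = 4.13×10^7 × 1.99×10^-7 = 8.22 W/(m²·K).
Amplitude A = F₀ / (Cω) = 222.9 / 8.22 = 27.1 K.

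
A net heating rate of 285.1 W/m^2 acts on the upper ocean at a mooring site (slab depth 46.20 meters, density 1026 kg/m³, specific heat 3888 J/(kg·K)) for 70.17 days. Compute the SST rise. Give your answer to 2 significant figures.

9.4 K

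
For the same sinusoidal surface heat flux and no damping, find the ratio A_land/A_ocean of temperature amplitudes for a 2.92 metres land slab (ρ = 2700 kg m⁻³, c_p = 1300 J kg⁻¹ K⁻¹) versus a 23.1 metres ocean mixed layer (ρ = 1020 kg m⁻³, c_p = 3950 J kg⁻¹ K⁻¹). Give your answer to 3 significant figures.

9.08

C_ocean = 1020 × 3950 × 23.1 = 9.31×10^7 J/(m²·K).
C_land = 2700 × 1300 × 2.92 = 1.02×10^7 J/(m²·K).
Undamped amplitude ∝ 1/C, so A_land/A_ocean = C_ocean/C_land = 9.08.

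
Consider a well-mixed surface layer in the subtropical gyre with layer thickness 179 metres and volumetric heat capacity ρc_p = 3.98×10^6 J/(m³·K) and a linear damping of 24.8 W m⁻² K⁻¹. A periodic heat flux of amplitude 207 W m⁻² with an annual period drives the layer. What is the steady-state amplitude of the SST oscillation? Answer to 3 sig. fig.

1.44 K

Areal heat capacity C = ρc_p × D = 3.98×10^6 × 179 = 7.12×10^8 J m⁻² K⁻¹.
Angular frequency ω = 2π / T = 2π / 3.15×10^7 s = 1.99×10^-7 s⁻¹.
√((Cω)² + λ²) = √((142)² + 24.8²) = 144 W/(m²·K).
Amplitude A = F₀ / √((Cω)²+λ²) = 207 / 144 = 1.44 K.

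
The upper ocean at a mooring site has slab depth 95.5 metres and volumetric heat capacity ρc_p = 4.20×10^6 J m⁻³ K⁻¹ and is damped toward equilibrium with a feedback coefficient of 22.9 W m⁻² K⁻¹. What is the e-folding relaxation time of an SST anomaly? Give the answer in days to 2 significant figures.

Areal heat capacity C = ρc_p × D = 4.20×10^6 × 95.5 = 4.01×10^8 J/(m²·K).
Relaxation time τ = C / λ = 4.01×10^8 / 22.9 = 1.75×10^7 s.
In days: 1.75×10^7 s / (86400 s/day) = 203 days.

200 days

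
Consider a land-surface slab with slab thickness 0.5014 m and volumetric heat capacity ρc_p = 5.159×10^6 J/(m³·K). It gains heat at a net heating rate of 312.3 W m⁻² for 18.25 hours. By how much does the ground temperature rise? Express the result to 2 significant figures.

7.9 K

Areal heat capacity C = ρc_p × D = 5.159×10^6 × 0.5014 = 2.59×10^6 J m⁻² K⁻¹.
Net heat input Q = F Δt = 312.3 × (18.25 hours × 3600 s/hour) = 2.05×10^7 J/m².
ΔT = Q / C = 2.05×10^7 / 2.59×10^6 = 7.93 K.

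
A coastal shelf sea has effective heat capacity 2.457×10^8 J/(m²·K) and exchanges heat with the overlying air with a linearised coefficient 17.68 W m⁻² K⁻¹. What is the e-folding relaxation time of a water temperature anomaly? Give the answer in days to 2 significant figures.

160 days

Areal heat capacity C = 2.457×10^8 J/(m²·K) (given).
Relaxation time τ = C / λ = 2.46×10^8 / 17.68 = 1.39×10^7 s.
In days: 1.39×10^7 s / (86400 s/day) = 161 days.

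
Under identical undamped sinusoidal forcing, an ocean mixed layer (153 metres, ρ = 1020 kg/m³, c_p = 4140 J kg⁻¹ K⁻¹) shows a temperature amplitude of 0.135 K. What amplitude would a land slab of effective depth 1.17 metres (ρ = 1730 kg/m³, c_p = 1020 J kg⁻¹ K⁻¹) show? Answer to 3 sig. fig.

42.2 K

C_ocean = 6.46×10^8 J/(m²·K); C_land = 2.06×10^6 J/(m²·K).
A ∝ 1/C ⇒ A_land = A_ocean × C_ocean/C_land = 0.135 × 313 = 42.2 K.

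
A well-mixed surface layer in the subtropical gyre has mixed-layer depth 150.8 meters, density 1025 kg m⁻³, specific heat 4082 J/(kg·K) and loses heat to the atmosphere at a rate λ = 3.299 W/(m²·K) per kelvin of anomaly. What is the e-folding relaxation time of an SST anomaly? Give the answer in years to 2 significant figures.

6.1 years

Areal heat capacity C = ρ c_p D = 1025 × 4082 × 150.8 = 6.31×10^8 J/(m^2 K).
Relaxation time τ = C / λ = 6.31×10^8 / 3.299 = 1.91×10^8 s.
In years: 1.91×10^8 s / (3.156×10^7 s/year) = 6.06 years.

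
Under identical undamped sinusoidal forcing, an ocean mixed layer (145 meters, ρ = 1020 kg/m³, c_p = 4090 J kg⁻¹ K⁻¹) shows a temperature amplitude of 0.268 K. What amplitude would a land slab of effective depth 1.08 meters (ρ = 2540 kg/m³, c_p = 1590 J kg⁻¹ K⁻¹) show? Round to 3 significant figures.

37.2 K

C_ocean = 6.05×10^8 J/(m²·K); C_land = 4.36×10^6 J/(m²·K).
A ∝ 1/C ⇒ A_land = A_ocean × C_ocean/C_land = 0.268 × 139 = 37.2 K.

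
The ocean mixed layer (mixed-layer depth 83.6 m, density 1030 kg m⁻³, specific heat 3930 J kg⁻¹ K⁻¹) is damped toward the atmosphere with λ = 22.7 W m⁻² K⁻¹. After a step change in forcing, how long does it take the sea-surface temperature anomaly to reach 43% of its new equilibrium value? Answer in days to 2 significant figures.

Areal heat capacity C = ρ c_p D = 1030 × 3930 × 83.6 = 3.38×10^8 J/(m²·K).
τ = C / λ = 3.38×10^8 / 22.7 = 1.49×10^7 s.
Fraction reached: 1 − e^(−t/τ) = 0.43 ⇒ t = −τ ln(1 − 0.43) = τ × 0.562.
t = 8.38×10^6 s = 97.0 days.

97 days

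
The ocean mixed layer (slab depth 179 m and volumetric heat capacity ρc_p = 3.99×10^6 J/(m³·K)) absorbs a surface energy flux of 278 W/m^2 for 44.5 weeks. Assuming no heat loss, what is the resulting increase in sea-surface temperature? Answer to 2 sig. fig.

10 K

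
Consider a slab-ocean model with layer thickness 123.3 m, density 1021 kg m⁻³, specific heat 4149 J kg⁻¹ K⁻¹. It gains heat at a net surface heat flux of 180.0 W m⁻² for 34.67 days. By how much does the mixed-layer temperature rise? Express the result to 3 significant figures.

1.03 K

Areal heat capacity C = ρ c_p D = 1021 × 4149 × 123.3 = 5.22×10^8 J m⁻² K⁻¹.
Net heat input Q = F Δt = 180.0 × (34.67 days × 86400 s/day) = 5.39×10^8 J/m².
ΔT = Q / C = 5.39×10^8 / 5.22×10^8 = 1.03 K.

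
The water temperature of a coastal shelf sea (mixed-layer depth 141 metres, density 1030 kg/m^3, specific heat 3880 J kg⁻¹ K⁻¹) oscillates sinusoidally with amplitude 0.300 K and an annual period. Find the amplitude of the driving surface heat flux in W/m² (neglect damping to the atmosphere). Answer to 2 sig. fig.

34

Areal heat capacity C = ρ c_p D = 1030 × 3880 × 141 = 5.63×10^8 J/(m^2 K).
ω = 2π / 3.15×10^7 s = 1.99×10^-7 s⁻¹.
Cω = 5.63×10^8 × 1.99×10^-7 = 112 W/(m²·K).
F₀ = A × Cω = 0.300 × 112 = 33.7 W/m².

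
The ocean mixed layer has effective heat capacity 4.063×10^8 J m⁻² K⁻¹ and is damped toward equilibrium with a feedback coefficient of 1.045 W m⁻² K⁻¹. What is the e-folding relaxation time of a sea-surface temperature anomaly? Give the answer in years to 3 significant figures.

Areal heat capacity C = 4.063×10^8 J m⁻² K⁻¹ (given).
Relaxation time τ = C / λ = 4.06×10^8 / 1.045 = 3.89×10^8 s.
In years: 3.89×10^8 s / (3.156×10^7 s/year) = 12.3 years.

12.3 years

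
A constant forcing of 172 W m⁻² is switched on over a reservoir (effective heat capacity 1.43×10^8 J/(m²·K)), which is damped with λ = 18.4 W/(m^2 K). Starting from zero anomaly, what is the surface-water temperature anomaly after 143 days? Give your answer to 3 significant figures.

7.44 K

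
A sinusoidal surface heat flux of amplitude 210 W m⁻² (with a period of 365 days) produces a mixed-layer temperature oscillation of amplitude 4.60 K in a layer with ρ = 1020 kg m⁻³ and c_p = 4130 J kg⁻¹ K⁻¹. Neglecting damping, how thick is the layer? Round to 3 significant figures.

ω = 2π / 3.15×10^7 s = 1.99×10^-7 s⁻¹.
Required C = F₀ / (A ω) = 210 / (4.60 × 1.99×10^-7) = 2.29×10^8 J/(m²·K).
D = C / (ρ c_p) = 2.29×10^8 / (1020 × 4130) = 54.4 m.

54.4 m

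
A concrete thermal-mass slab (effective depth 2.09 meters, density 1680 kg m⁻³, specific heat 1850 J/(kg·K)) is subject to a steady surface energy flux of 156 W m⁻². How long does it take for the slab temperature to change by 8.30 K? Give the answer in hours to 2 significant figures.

96 hours

Areal heat capacity C = ρ c_p D = 1680 × 1850 × 2.09 = 6.50×10^6 J/(m^2 K).
Time required: Δt = C ΔT / F = 6.50×10^6 × 8.30 / 156 = 3.46×10^5 s.
In hours: 3.46×10^5 s / (3600 s/hour) = 96.0 hours.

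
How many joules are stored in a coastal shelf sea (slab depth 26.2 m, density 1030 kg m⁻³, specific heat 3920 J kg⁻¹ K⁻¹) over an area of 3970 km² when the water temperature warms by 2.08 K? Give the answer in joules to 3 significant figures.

8.74×10^17 J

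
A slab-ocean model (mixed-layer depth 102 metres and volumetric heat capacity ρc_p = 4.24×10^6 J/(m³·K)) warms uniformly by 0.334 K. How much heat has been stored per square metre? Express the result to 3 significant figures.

1.44×10^8

Areal heat capacity C = ρc_p × D = 4.24×10^6 × 102 = 4.32×10^8 J/(m²·K).
ΔQ = C ΔT = 4.32×10^8 × 0.334 = 1.44×10^8 J/m².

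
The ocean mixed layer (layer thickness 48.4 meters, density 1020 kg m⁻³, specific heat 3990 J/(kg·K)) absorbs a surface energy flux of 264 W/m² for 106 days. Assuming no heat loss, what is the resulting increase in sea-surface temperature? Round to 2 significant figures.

Areal heat capacity C = ρ c_p D = 1020 × 3990 × 48.4 = 1.97×10^8 J/(m^2 K).
Net heat input Q = F Δt = 264 × (106 days × 86400 s/day) = 2.42×10^9 J/m².
ΔT = Q / C = 2.42×10^9 / 1.97×10^8 = 12.3 K.

12 K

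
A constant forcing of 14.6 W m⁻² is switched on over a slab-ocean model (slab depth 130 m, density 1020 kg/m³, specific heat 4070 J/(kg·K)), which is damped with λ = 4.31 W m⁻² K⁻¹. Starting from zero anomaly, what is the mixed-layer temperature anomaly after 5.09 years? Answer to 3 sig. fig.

2.45 K

Areal heat capacity C = ρ c_p D = 1020 × 4070 × 130 = 5.40×10^8 J/(m²·K).
τ = C / λ = 5.40×10^8 / 4.31 = 1.25×10^8 s.
Equilibrium anomaly ΔT_eq = F / λ = 14.6 / 4.31 = 3.39 K.
t = 5.09 years = 1.61×10^8 s, so t/τ = 1.28.
ΔT(t) = ΔT_eq (1 − e^(−t/τ)) = 3.39 × (1 − e^−1.28) = 2.45 K.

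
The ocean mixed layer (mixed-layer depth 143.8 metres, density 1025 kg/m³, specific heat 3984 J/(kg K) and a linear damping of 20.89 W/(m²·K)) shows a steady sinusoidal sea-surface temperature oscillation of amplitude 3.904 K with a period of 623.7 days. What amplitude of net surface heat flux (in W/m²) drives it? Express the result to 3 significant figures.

Areal heat capacity C = ρ c_p D = 1025 × 3984 × 143.8 = 5.87×10^8 J m⁻² K⁻¹.
ω = 2π / 5.39×10^7 s = 1.17×10^-7 s⁻¹.
√((Cω)² + λ²) = √((68.5)² + 20.89²) = 71.6 W/(m²·K).
F₀ = A × √((Cω)²+λ²) = 3.904 × 71.6 = 279 W/m².

279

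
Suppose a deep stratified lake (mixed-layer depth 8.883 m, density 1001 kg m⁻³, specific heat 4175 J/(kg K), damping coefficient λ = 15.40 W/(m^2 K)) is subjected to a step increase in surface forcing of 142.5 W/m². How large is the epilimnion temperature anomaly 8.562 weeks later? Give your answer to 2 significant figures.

8.2 K

Areal heat capacity C = ρ c_p D = 1001 × 4175 × 8.883 = 3.71×10^7 J/(m^2 K).
τ = C / λ = 3.71×10^7 / 15.40 = 2.41×10^6 s.
Equilibrium anomaly ΔT_eq = F / λ = 142.5 / 15.40 = 9.25 K.
t = 8.562 weeks = 5.18×10^6 s, so t/τ = 2.15.
ΔT(t) = ΔT_eq (1 − e^(−t/τ)) = 9.25 × (1 − e^−2.15) = 8.17 K.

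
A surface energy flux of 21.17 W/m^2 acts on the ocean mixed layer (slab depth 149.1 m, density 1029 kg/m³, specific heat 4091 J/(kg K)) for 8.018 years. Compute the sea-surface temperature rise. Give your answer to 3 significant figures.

Areal heat capacity C = ρ c_p D = 1029 × 4091 × 149.1 = 6.28×10^8 J/(m²·K).
Net heat input Q = F Δt = 21.17 × (8.018 years × 3.156×10^7 s/year) = 5.36×10^9 J/m².
ΔT = Q / C = 5.36×10^9 / 6.28×10^8 = 8.53 K.

8.53 K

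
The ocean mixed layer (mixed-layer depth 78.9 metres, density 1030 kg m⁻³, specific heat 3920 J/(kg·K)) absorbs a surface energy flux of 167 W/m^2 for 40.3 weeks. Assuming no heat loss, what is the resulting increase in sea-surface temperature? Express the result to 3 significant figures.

12.8 K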